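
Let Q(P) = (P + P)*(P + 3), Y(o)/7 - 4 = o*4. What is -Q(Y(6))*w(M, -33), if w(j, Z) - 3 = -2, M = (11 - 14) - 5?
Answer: -78008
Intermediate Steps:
Y(o) = 28 + 28*o (Y(o) = 28 + 7*(o*4) = 28 + 7*(4*o) = 28 + 28*o)
M = -8 (M = -3 - 5 = -8)
Q(P) = 2*P*(3 + P) (Q(P) = (2*P)*(3 + P) = 2*P*(3 + P))
w(j, Z) = 1 (w(j, Z) = 3 - 2 = 1)
-Q(Y(6))*w(M, -33) = -2*(28 + 28*6)*(3 + (28 + 28*6)) = -2*(28 + 168)*(3 + (28 + 168)) = -2*196*(3 + 196) = -2*196*199 = -78008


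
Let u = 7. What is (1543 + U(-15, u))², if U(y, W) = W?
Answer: 2402500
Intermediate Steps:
(1543 + U(-15, u))² = (1543 + 7)² = 1550² = 2402500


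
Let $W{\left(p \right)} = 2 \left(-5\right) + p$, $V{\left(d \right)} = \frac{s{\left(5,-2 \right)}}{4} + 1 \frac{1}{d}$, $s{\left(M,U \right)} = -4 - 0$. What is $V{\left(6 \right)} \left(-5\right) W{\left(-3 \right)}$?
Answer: $- \frac{325}{6} \approx -54.167$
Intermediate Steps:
$s{\left(M,U \right)} = -4$ ($s{\left(M,U \right)} = -4 + 0 = -4$)
$V{\left(d \right)} = -1 + \frac{1}{d}$ ($V{\left(d \right)} = - \frac{4}{4} + 1 \frac{1}{d} = \left(-4\right) \frac{1}{4} + \frac{1}{d} = -1 + \frac{1}{d}$)
$W{\left(p \right)} = -10 + p$
$V{\left(6 \right)} \left(-5\right) W{\left(-3 \right)} = \frac{1 - 6}{6} \left(-5\right) \left(-10 - 3\right) = \frac{1 - 6}{6} \left(-5\right) \left(-13\right) = \frac{1}{6} \left(-5\right) \left(-5\right) \left(-13\right) = \left(- \frac{5}{6}\right) \left(-5\right) \left(-13\right) = \frac{25}{6} \left(-13\right) = - \frac{325}{6}$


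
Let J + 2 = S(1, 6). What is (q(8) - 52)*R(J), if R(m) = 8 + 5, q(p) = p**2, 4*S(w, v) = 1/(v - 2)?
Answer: 156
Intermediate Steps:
S(w, v) = 1/(4*(-2 + v)) (S(w, v) = 1/(4*(v - 2)) = 1/(4*(-2 + v)))
J = -31/16 (J = -2 + 1/(4*(-2 + 6)) = -2 + (1/4)/4 = -2 + (1/4)*(1/4) = -2 + 1/16 = -31/16 ≈ -1.9375)
R(m) = 13
(q(8) - 52)*R(J) = (8**2 - 52)*13 = (64 - 52)*13 = 12*13 = 156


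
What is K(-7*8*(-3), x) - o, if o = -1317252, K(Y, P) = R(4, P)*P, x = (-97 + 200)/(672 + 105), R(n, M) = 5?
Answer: 1023505319/777 ≈ 1.3173e+6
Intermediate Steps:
x = 103/777 ≈ 0.13256
K(Y, P) = 5*P
K(-7*8*(-3), x) - o = 5*(103/777) - 1*(-1317252) = 515/777 + 1317252 = 1023505319/777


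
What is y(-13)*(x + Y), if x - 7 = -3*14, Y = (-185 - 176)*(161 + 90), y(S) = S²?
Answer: -15319174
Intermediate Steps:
Y = -90611 (Y = -361*251 = -90611)
x = -35 (x = 7 - 3*14 = 7 - 42 = -35)
y(-13)*(x + Y) = (-13)²*(-35 - 90611) = 169*(-90646) = -15319174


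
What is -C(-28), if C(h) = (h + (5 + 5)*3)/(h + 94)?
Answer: -1/33 ≈ -0.030303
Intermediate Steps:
C(h) = (30 + h)/(94 + h) (C(h) = (h + 10*3)/(94 + h) = (h + 30)/(94 + h) = (30 + h)/(94 + h))
-C(-28) = -(30 - 28)/(94 - 28) = -2/66 = -1*1/33 = -1/33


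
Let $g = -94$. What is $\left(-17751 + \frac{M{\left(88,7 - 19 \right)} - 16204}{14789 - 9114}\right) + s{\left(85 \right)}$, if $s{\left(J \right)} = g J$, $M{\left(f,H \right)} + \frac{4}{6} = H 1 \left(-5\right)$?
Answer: $- \frac{438288959}{17025} \approx -25744.0$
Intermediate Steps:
$M{\left(f,H \right)} = - \frac{2}{3} - 5 H$ ($M{\left(f,H \right)} = - \frac{2}{3} + H 1 \left(-5\right) = - \frac{2}{3} + H \left(-5\right) = - \frac{2}{3} - 5 H$)
$s{\left(J \right)} = - 94 J$
$\left(-17751 + \frac{M{\left(88,7 - 19 \right)} - 16204}{14789 - 9114}\right) + s{\left(85 \right)} = \left(-17751 + \frac{\left(- \frac{2}{3} - 5 \left(7 - 19\right)\right) - 16204}{14789 - 9114}\right) - 7990 = \left(-17751 + \frac{\left(- \frac{2}{3} - -60\right) - 16204}{5675}\right) - 7990 = \left(-17751 + \left(\left(- \frac{2}{3} + 60\right) - 16204\right) \frac{1}{5675}\right) - 7990 = \left(-17751 + \left(\frac{178}{3} - 16204\right) \frac{1}{5675}\right) - 7990 = \left(-17751 - \frac{48434}{17025}\right) - 7990 = - \frac{302259209}{17025} - 7990 = - \frac{438288959}{17025}$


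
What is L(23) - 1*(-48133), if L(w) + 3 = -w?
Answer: 48107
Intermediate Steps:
L(w) = -3 - w
L(23) - 1*(-48133) = (-3 - 1*23) - 1*(-48133) = (-3 - 23) + 48133 = -26 + 48133 = 48107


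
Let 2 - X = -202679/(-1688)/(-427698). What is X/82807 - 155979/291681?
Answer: -115116667094644585/215278091199791568 ≈ -0.53473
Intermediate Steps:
X = 1444111127/721954224 (X = 2 - (-202679/(-1688))/(-427698) = 2 - (-202679*(-1/1688))*(-1)/427698 = 2 - 202679*(-1)/(1688*427698) = 2 - 1*(-202679/721954224) = 2 + 202679/721954224 = 1444111127/721954224 ≈ 2.0003)
X/82807 - 155979/291681 = (1444111127/721954224)/82807 - 155979/291681 = (1444111127/721954224)*(1/82807) - 155979*1/291681 = 1444111127/59782863426768 - 5777/10803 = -115116667094644585/215278091199791568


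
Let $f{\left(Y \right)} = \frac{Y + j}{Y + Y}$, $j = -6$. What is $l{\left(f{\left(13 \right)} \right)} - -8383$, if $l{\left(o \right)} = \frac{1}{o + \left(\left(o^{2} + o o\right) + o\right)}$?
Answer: $\frac{1936811}{231} \approx 8384.5$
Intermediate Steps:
$f{\left(Y \right)} = \frac{-6 + Y}{2 Y}$ ($f{\left(Y \right)} = \frac{Y - 6}{Y + Y} = \frac{-6 + Y}{2 Y}$)
$l{\left(o \right)} = \frac{1}{2 o + 2 o^{2}}$ ($l{\left(o \right)} = \frac{1}{o + \left(\left(o^{2} + o^{2}\right) + o\right)} = \frac{1}{o + \left(2 o^{2} + o\right)} = \frac{1}{o + \left(o + 2 o^{2}\right)} = \frac{1}{2 o + 2 o^{2}}$)
$l{\left(f{\left(13 \right)} \right)} - -8383 = \frac{1}{2 \frac{-6 + 13}{2 \cdot 13} \left(1 + \frac{-6 + 13}{2 \cdot 13}\right)} - -8383 = \frac{1}{2 \cdot \frac{1}{2} \cdot \frac{1}{13} \cdot 7 \left(1 + \frac{1}{2} \cdot \frac{1}{13} \cdot 7\right)} + \left(-15853 + 24236\right) = \frac{1}{2 \cdot \frac{7}{26} \left(1 + \frac{7}{26}\right)} + 8383 = \frac{1}{2} \cdot \frac{26}{7} \frac{1}{\frac{33}{26}} + 8383 = \frac{1}{2} \cdot \frac{26}{7} \cdot \frac{26}{33} + 8383 = \frac{338}{231} + 8383 = \frac{1936811}{231}$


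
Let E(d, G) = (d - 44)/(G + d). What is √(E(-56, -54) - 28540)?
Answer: I*√3453230/11 ≈ 168.94*I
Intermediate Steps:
E(d, G) = (-44 + d)/(G + d)
√(E(-56, -54) - 28540) = √((-44 - 56)/(-54 - 56) - 28540) = √(-100/(-110) - 28540) = √(-1/110*(-100) - 28540) = √(10/11 - 28540) = √(-313930/11) = I*√3453230/11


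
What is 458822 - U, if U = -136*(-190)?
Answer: 432982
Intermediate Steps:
U = 25840
458822 - U = 458822 - 1*25840 = 458822 - 25840 = 432982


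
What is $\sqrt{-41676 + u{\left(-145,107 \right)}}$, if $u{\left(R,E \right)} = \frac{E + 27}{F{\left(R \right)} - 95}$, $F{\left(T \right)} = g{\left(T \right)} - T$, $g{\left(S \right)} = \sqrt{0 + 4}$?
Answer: $\frac{i \sqrt{28171234}}{26} \approx 204.14 i$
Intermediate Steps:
$g{\left(S \right)} = 2$ ($g{\left(S \right)} = \sqrt{4} = 2$)
$F{\left(T \right)} = 2 - T$
$u{\left(R,E \right)} = \frac{27 + E}{-93 - R}$ ($u{\left(R,E \right)} = \frac{E + 27}{\left(2 - R\right) - 95} = \frac{27 + E}{-93 - R}$)
$\sqrt{-41676 + u{\left(-145,107 \right)}} = \sqrt{-41676 + \frac{-27 - 107}{93 - 145}} = \sqrt{-41676 + \frac{-27 - 107}{-52}} = \sqrt{-41676 - - \frac{67}{26}} = \sqrt{-41676 + \frac{67}{26}} = \sqrt{- \frac{1083509}{26}} = \frac{i \sqrt{28171234}}{26}$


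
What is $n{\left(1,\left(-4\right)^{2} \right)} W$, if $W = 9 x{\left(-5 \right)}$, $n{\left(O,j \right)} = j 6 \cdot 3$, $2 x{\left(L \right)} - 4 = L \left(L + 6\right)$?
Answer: $-1296$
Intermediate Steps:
$x{\left(L \right)} = 2 + \frac{L \left(6 + L\right)}{2}$ ($x{\left(L \right)} = 2 + \frac{L \left(L + 6\right)}{2} = 2 + \frac{L \left(6 + L\right)}{2}$)
$n{\left(O,j \right)} = 18 j$ ($n{\left(O,j \right)} = 6 j 3 = 18 j$)
$W = - \frac{9}{2}$ ($W = 9 \left(2 + \frac{\left(-5\right)^{2}}{2} + 3 \left(-5\right)\right) = 9 \left(2 + \frac{1}{2} \cdot 25 - 15\right) = 9 \left(2 + \frac{25}{2} - 15\right) = 9 \left(- \frac{1}{2}\right) = - \frac{9}{2} \approx -4.5$)
$n{\left(1,\left(-4\right)^{2} \right)} W = 18 \left(-4\right)^{2} \left(- \frac{9}{2}\right) = 18 \cdot 16 \left(- \frac{9}{2}\right) = 288 \left(- \frac{9}{2}\right) = -1296$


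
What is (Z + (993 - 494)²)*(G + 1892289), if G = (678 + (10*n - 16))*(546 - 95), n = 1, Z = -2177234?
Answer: -4233167527113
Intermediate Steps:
G = 303072 (G = (678 + (10*1 - 16))*(546 - 95) = (678 + (10 - 16))*451 = (678 - 6)*451 = 672*451 = 303072)
(Z + (993 - 494)²)*(G + 1892289) = (-2177234 + (993 - 494)²)*(303072 + 1892289) = (-2177234 + 499²)*2195361 = (-2177234 + 249001)*2195361 = -1928233*2195361 = -4233167527113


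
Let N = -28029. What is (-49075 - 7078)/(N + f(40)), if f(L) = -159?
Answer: 56153/28188 ≈ 1.9921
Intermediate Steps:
(-49075 - 7078)/(N + f(40)) = (-49075 - 7078)/(-28029 - 159) = -56153/(-28188) = -56153*(-1/28188) = 56153/28188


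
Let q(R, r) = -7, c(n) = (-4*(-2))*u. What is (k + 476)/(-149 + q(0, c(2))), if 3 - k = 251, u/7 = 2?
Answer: -19/13 ≈ -1.4615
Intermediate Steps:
u = 14 (u = 7*2 = 14)
k = -248 (k = 3 - 1*251 = 3 - 251 = -248)
c(n) = 112 (c(n) = -4*(-2)*14 = 8*14 = 112)
(k + 476)/(-149 + q(0, c(2))) = (-248 + 476)/(-149 - 7) = 228/(-156) = 228*(-1/156) = -19/13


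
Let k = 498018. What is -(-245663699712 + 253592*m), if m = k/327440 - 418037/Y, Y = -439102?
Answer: 1103791506548594359559/4493111215 ≈ 2.4566e+11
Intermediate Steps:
m = 88890683779/35944889720 (m = 498018/327440 - 418037/(-439102) = 498018*(1/327440) - 418037*(-1/439102) = 249009/163720 + 418037/439102 = 88890683779/35944889720 ≈ 2.4730)
-(-245663699712 + 253592*m) = -253592/(1/(-968736 + 88890683779/35944889720)) = -253592/(1/(-34821019797110141/35944889720)) = -253592/(-35944889720/34821019797110141) = -253592*(-34821019797110141/35944889720) = 1103791506548594359559/4493111215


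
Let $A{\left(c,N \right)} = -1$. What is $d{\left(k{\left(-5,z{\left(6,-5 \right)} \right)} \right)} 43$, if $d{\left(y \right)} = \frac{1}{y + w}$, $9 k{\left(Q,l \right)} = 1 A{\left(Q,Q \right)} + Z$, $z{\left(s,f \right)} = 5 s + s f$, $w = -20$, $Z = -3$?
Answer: $- \frac{387}{184} \approx -2.1033$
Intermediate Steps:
$z{\left(s,f \right)} = 5 s + f s$
$k{\left(Q,l \right)} = - \frac{4}{9}$ ($k{\left(Q,l \right)} = \frac{1 \left(-1\right) - 3}{9} = \frac{-1 - 3}{9} = \frac{1}{9} \left(-4\right) = - \frac{4}{9}$)
$d{\left(y \right)} = \frac{1}{-20 + y}$ ($d{\left(y \right)} = \frac{1}{y - 20} = \frac{1}{-20 + y}$)
$d{\left(k{\left(-5,z{\left(6,-5 \right)} \right)} \right)} 43 = \frac{1}{-20 - \frac{4}{9}} \cdot 43 = \frac{1}{- \frac{184}{9}} \cdot 43 = \left(- \frac{9}{184}\right) 43 = - \frac{387}{184}$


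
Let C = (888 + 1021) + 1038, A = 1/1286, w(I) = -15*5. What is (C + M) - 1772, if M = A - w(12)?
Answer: 1607501/1286 ≈ 1250.0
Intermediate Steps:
w(I) = -75
A = 1/1286 ≈ 0.00077760
C = 2947 (C = 1909 + 1038 = 2947)
M = 96451/1286 (M = 1/1286 - 1*(-75) = 1/1286 + 75 = 96451/1286 ≈ 75.001)
(C + M) - 1772 = (2947 + 96451/1286) - 1772 = 3886293/1286 - 1772 = 1607501/1286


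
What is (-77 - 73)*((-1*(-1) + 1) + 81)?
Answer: -12450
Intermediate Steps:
(-77 - 73)*((-1*(-1) + 1) + 81) = -150*((1 + 1) + 81) = -150*(2 + 81) = -150*83 = -12450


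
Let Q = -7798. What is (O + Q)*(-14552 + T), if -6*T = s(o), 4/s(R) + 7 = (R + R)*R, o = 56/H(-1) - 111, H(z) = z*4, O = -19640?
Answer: 12474635573860/31243 ≈ 3.9928e+8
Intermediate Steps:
H(z) = 4*z
o = -125 (o = 56/((4*(-1))) - 111 = 56/(-4) - 111 = 56*(-¼) - 111 = -14 - 111 = -125)
s(R) = 4/(-7 + 2*R²) (s(R) = 4/(-7 + (R + R)*R) = 4/(-7 + (2*R)*R) = 4/(-7 + 2*R²))
T = -2/93729 (T = -2/(3*(-7 + 2*(-125)²)) = -2/(3*(-7 + 2*15625)) = -2/(3*(-7 + 31250)) = -2/(3*31243) = -⅙*4/31243 = -2/93729 ≈ -2.1338e-5)
(O + Q)*(-14552 + T) = (-19640 - 7798)*(-14552 - 2/93729) = -27438*(-1363944410/93729) = 12474635573860/31243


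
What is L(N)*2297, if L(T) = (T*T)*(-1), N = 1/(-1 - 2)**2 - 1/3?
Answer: -9188/81 ≈ -113.43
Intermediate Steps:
N = -2/9 (N = 1/(-3)**2 - 1*1/3 = 1/9 - 1/3 = -2/9 ≈ -0.22222)
L(T) = -T**2 (L(T) = T**2*(-1) = -T**2)
L(N)*2297 = -(-2/9)**2*2297 = -1*4/81*2297 = -4/81*2297 = -9188/81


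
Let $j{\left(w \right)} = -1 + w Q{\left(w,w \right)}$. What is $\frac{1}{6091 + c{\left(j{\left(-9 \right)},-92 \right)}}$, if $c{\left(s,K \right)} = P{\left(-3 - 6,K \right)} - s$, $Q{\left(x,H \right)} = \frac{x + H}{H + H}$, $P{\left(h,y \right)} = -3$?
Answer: $\frac{1}{6098} \approx 0.00016399$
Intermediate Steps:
$Q{\left(x,H \right)} = \frac{H + x}{2 H}$
$j{\left(w \right)} = -1 + w$ ($j{\left(w \right)} = -1 + w \frac{w + w}{2 w} = -1 + w \frac{2 w}{2 w} = -1 + w 1 = -1 + w$)
$c{\left(s,K \right)} = -3 - s$
$\frac{1}{6091 + c{\left(j{\left(-9 \right)},-92 \right)}} = \frac{1}{6091 - -7} = \frac{1}{6091 + \left(-3 + 10\right)} = \frac{1}{6091 + 7} = \frac{1}{6098}$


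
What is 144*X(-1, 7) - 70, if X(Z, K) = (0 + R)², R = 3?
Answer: 1226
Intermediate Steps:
X(Z, K) = 9 (X(Z, K) = (0 + 3)² = 3² = 9)
144*X(-1, 7) - 70 = 144*9 - 70 = 1296 - 70 = 1226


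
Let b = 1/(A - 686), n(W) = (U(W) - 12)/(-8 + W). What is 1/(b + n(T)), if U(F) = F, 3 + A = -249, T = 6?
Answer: 938/2813 ≈ 0.33345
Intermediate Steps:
A = -252 (A = -3 - 249 = -252)
n(W) = (-12 + W)/(-8 + W) (n(W) = (W - 12)/(-8 + W) = (-12 + W)/(-8 + W))
b = -1/938 (b = 1/(-252 - 686) = 1/(-938) = -1/938 ≈ -0.0010661)
1/(b + n(T)) = 1/(-1/938 + (-12 + 6)/(-8 + 6)) = 1/(-1/938 - 6/(-2)) = 1/(-1/938 - ½*(-6)) = 1/(-1/938 + 3) = 1/(2813/938) = 938/2813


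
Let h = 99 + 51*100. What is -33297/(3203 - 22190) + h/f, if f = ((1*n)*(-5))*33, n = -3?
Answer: 12799492/1044285 ≈ 12.257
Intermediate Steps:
h = 5199 (h = 99 + 5100 = 5199)
f = 495 (f = ((1*(-3))*(-5))*33 = -3*(-5)*33 = 15*33 = 495)
-33297/(3203 - 22190) + h/f = -33297/(3203 - 22190) + 5199/495 = -33297/(-18987) + 5199*(1/495) = -33297*(-1/18987) + 1733/165 = 11099/6329 + 1733/165 = 12799492/1044285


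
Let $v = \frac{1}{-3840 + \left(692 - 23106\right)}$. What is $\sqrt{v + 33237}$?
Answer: $\frac{\sqrt{22909350588038}}{26254} \approx 182.31$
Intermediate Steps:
$v = - \frac{1}{26254}$ ($v = \frac{1}{-3840 + \left(692 - 23106\right)} = \frac{1}{-3840 - 22414} = \frac{1}{-26254} = - \frac{1}{26254} \approx -3.8089 \cdot 10^{-5}$)
$\sqrt{v + 33237} = \sqrt{- \frac{1}{26254} + 33237} = \sqrt{\frac{872604197}{26254}} = \frac{\sqrt{22909350588038}}{26254}$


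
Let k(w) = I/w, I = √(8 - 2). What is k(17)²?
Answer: 6/289 ≈ 0.020761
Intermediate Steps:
I = √6 ≈ 2.4495
k(w) = √6/w
k(17)² = (√6/17)² = 6/289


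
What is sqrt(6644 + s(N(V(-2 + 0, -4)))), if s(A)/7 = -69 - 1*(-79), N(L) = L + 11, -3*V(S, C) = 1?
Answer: 3*sqrt(746) ≈ 81.939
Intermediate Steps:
V(S, C) = -1/3 (V(S, C) = -1/3*1 = -1/3)
N(L) = 11 + L
s(A) = 70 (s(A) = 7*(-69 - 1*(-79)) = 7*(-69 + 79) = 7*10 = 70)
sqrt(6644 + s(N(V(-2 + 0, -4)))) = sqrt(6644 + 70) = sqrt(6714) = 3*sqrt(746)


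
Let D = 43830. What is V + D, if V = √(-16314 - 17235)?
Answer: 43830 + I*√33549 ≈ 43830.0 + 183.16*I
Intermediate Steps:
V = I*√33549 (V = √(-33549) = I*√33549 ≈ 183.16*I)
V + D = I*√33549 + 43830 = 43830 + I*√33549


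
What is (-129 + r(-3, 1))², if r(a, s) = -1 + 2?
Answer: 16384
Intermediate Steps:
r(a, s) = 1
(-129 + r(-3, 1))² = (-129 + 1)² = (-128)² = 16384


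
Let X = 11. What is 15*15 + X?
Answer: 236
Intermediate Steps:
15*15 + X = 15*15 + 11 = 225 + 11 = 236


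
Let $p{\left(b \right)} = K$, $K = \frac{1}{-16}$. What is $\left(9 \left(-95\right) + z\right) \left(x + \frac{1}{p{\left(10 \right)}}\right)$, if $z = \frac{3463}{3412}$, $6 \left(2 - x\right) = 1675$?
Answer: $\frac{5125368923}{20472} \approx 2.5036 \cdot 10^{5}$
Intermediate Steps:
$x = - \frac{1663}{6}$ ($x = 2 - \frac{1675}{6} = - \frac{1663}{6} \approx -277.17$)
$K = - \frac{1}{16} \approx -0.0625$
$p{\left(b \right)} = - \frac{1}{16}$
$z = \frac{3463}{3412}$ ($z = 3463 \cdot \frac{1}{3412} = \frac{3463}{3412} \approx 1.0149$)
$\left(9 \left(-95\right) + z\right) \left(x + \frac{1}{p{\left(10 \right)}}\right) = \left(9 \left(-95\right) + \frac{3463}{3412}\right) \left(- \frac{1663}{6} + \frac{1}{- \frac{1}{16}}\right) = \left(-855 + \frac{3463}{3412}\right) \left(- \frac{1663}{6} - 16\right) = \left(- \frac{2913797}{3412}\right) \left(- \frac{1759}{6}\right) = \frac{5125368923}{20472}$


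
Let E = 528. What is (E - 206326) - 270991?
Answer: -476789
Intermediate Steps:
(E - 206326) - 270991 = (528 - 206326) - 270991 = -205798 - 270991 = -476789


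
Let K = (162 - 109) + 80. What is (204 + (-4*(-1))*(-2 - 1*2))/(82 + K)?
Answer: 188/215 ≈ 0.87442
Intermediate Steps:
K = 133 (K = 53 + 80 = 133)
(204 + (-4*(-1))*(-2 - 1*2))/(82 + K) = (204 + (-4*(-1))*(-2 - 1*2))/(82 + 133) = (204 + 4*(-2 - 2))/215 = (204 + 4*(-4))*(1/215) = (204 - 16)*(1/215) = 188*(1/215) = 188/215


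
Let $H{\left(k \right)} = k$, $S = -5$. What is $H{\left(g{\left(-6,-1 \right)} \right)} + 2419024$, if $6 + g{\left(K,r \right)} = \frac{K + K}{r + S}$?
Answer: $2419020$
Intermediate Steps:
$g{\left(K,r \right)} = -6 + \frac{2 K}{-5 + r}$ ($g{\left(K,r \right)} = -6 + \frac{K + K}{r - 5} = -6 + \frac{2 K}{-5 + r}$)
$H{\left(g{\left(-6,-1 \right)} \right)} + 2419024 = \frac{2 \left(15 - 6 - -3\right)}{-5 - 1} + 2419024 = \frac{2 \left(15 - 6 + 3\right)}{-6} + 2419024 = 2 \left(- \frac{1}{6}\right) 12 + 2419024 = -4 + 2419024 = 2419020$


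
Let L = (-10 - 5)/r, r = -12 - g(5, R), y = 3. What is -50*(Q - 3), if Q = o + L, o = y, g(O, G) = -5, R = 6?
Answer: -750/7 ≈ -107.14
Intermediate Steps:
o = 3
r = -7 (r = -12 - 1*(-5) = -12 + 5 = -7)
L = 15/7 (L = (-10 - 5)/(-7) = -15*(-1/7) = 15/7 ≈ 2.1429)
Q = 36/7 (Q = 3 + 15/7 = 36/7 ≈ 5.1429)
-50*(Q - 3) = -50*(36/7 - 3) = -50*15/7 = -750/7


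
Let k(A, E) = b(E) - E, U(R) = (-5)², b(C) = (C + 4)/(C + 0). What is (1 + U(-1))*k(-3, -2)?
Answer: 26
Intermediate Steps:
b(C) = (4 + C)/C
U(R) = 25
k(A, E) = -E + (4 + E)/E (k(A, E) = (4 + E)/E - E = -E + (4 + E)/E)
(1 + U(-1))*k(-3, -2) = (1 + 25)*(1 - 1*(-2) + 4/(-2)) = 26*(1 + 2 + 4*(-½)) = 26*(1 + 2 - 2) = 26*1 = 26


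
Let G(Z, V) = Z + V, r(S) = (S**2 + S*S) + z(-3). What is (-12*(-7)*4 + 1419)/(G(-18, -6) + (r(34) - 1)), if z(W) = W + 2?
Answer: 195/254 ≈ 0.76772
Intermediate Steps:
z(W) = 2 + W
r(S) = -1 + 2*S**2 (r(S) = (S**2 + S*S) + (2 - 3) = (S**2 + S**2) - 1 = 2*S**2 - 1 = -1 + 2*S**2)
G(Z, V) = V + Z
(-12*(-7)*4 + 1419)/(G(-18, -6) + (r(34) - 1)) = (-12*(-7)*4 + 1419)/((-6 - 18) + ((-1 + 2*34**2) - 1)) = (84*4 + 1419)/(-24 + ((-1 + 2*1156) - 1)) = (336 + 1419)/(-24 + ((-1 + 2312) - 1)) = 1755/(-24 + (2311 - 1)) = 1755/(-24 + 2310) = 1755/2286 = 1755*(1/2286) = 195/254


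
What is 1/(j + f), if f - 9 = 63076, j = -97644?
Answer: -1/34559 ≈ -2.8936e-5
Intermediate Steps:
f = 63085 (f = 9 + 63076 = 63085)
1/(j + f) = 1/(-97644 + 63085) = 1/(-34559) = -1/34559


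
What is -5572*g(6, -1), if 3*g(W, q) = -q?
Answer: -5572/3 ≈ -1857.3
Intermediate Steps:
g(W, q) = -q/3 (g(W, q) = (-q)/3 = -q/3)
-5572*g(6, -1) = -5572*(-⅓*(-1)) = -5572/3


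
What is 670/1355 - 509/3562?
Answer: 339369/965302 ≈ 0.35157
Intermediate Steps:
670/1355 - 509/3562 = 670*(1/1355) - 509*1/3562 = 134/271 - 509/3562 = 339369/965302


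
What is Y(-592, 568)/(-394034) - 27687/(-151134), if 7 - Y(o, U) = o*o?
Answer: 5322965633/4962661213 ≈ 1.0726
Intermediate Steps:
Y(o, U) = 7 - o**2 (Y(o, U) = 7 - o*o = 7 - o**2)
Y(-592, 568)/(-394034) - 27687/(-151134) = (7 - 1*(-592)**2)/(-394034) - 27687/(-151134) = (7 - 1*350464)*(-1/394034) - 27687*(-1/151134) = (7 - 350464)*(-1/394034) + 9229/50378 = -350457*(-1/394034) + 9229/50378 = 350457/394034 + 9229/50378 = 5322965633/4962661213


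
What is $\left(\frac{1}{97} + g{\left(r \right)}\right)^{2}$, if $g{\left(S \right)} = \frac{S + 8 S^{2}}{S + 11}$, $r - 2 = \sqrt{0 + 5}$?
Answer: $\frac{5965455927}{126532232} + \frac{27502915 \sqrt{5}}{1304456} \approx 94.291$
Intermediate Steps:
$r = 2 + \sqrt{5}$ ($r = 2 + \sqrt{0 + 5} = 2 + \sqrt{5} \approx 4.2361$)
$g{\left(S \right)} = \frac{S + 8 S^{2}}{11 + S}$
$\left(\frac{1}{97} + g{\left(r \right)}\right)^{2} = \left(\frac{1}{97} + \frac{\left(2 + \sqrt{5}\right) \left(1 + 8 \left(2 + \sqrt{5}\right)\right)}{11 + \left(2 + \sqrt{5}\right)}\right)^{2} = \left(\frac{1}{97} + \frac{\left(2 + \sqrt{5}\right) \left(1 + \left(16 + 8 \sqrt{5}\right)\right)}{13 + \sqrt{5}}\right)^{2} = \left(\frac{1}{97} + \frac{\left(2 + \sqrt{5}\right) \left(17 + 8 \sqrt{5}\right)}{13 + \sqrt{5}}\right)^{2}$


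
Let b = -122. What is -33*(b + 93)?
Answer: 957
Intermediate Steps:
-33*(b + 93) = -33*(-122 + 93) = -33*(-29) = 957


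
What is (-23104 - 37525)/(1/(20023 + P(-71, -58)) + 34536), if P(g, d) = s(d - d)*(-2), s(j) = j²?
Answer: -63893393/36395491 ≈ -1.7555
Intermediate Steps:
P(g, d) = 0 (P(g, d) = (d - d)²*(-2) = 0²*(-2) = 0*(-2) = 0)
(-23104 - 37525)/(1/(20023 + P(-71, -58)) + 34536) = (-23104 - 37525)/(1/(20023 + 0) + 34536) = -60629/(1/20023 + 34536) = -60629/691514329/20023 = -60629*20023/691514329 = -63893393/36395491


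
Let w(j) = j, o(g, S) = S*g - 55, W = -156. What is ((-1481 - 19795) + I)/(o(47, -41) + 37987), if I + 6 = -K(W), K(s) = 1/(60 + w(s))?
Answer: -2043071/3456480 ≈ -0.59108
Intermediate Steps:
o(g, S) = -55 + S*g
K(s) = 1/(60 + s)
I = -575/96 (I = -6 - 1/(60 - 156) = -6 - 1/(-96) = -6 - 1*(-1/96) = -6 + 1/96 = -575/96 ≈ -5.9896)
((-1481 - 19795) + I)/(o(47, -41) + 37987) = ((-1481 - 19795) - 575/96)/((-55 - 41*47) + 37987) = (-21276 - 575/96)/((-55 - 1927) + 37987) = -2043071/(96*(-1982 + 37987)) = -2043071/96/36005 = -2043071/96*1/36005 = -2043071/3456480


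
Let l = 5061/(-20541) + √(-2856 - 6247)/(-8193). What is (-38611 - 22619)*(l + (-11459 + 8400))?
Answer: 1282563991800/6847 + 20410*I*√9103/2731 ≈ 1.8732e+8 + 713.04*I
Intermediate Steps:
l = -1687/6847 - I*√9103/8193 (l = 5061*(-1/20541) + √(-9103)*(-1/8193) = -1687/6847 + (I*√9103)*(-1/8193) = -1687/6847 - I*√9103/8193 ≈ -0.24639 - 0.011645*I)
(-38611 - 22619)*(l + (-11459 + 8400)) = (-38611 - 22619)*((-1687/6847 - I*√9103/8193) + (-11459 + 8400)) = -61230*((-1687/6847 - I*√9103/8193) - 3059) = -61230*(-20946660/6847 - I*√9103/8193) = 1282563991800/6847 + 20410*I*√9103/2731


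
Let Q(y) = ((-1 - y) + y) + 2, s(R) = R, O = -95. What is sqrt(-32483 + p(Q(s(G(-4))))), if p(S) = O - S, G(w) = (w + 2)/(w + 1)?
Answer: I*sqrt(32579) ≈ 180.5*I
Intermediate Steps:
G(w) = (2 + w)/(1 + w)
Q(y) = 1 (Q(y) = -1 + 2 = 1)
p(S) = -95 - S
sqrt(-32483 + p(Q(s(G(-4))))) = sqrt(-32483 + (-95 - 1*1)) = sqrt(-32483 + (-95 - 1)) = sqrt(-32483 - 96) = sqrt(-32579) = I*sqrt(32579)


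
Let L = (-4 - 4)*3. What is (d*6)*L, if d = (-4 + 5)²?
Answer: -144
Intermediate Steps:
d = 1 (d = 1² = 1)
L = -24 (L = -8*3 = -24)
(d*6)*L = (1*6)*(-24) = 6*(-24) = -144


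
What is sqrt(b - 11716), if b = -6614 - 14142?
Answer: 6*I*sqrt(902) ≈ 180.2*I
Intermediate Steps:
b = -20756
sqrt(b - 11716) = sqrt(-20756 - 11716) = sqrt(-32472) = 6*I*sqrt(902)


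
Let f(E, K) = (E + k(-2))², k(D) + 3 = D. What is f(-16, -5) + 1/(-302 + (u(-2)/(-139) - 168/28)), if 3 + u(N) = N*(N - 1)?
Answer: 18881276/42815 ≈ 441.00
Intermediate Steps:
u(N) = -3 + N*(-1 + N) (u(N) = -3 + N*(N - 1) = -3 + N*(-1 + N))
k(D) = -3 + D
f(E, K) = (-5 + E)² (f(E, K) = (E + (-3 - 2))² = (E - 5)² = (-5 + E)²)
f(-16, -5) + 1/(-302 + (u(-2)/(-139) - 168/28)) = (-5 - 16)² + 1/(-302 + ((-3 + (-2)² - 1*(-2))/(-139) - 168/28)) = (-21)² + 1/(-302 + ((-3 + 4 + 2)*(-1/139) - 168*1/28)) = 441 + 1/(-302 + (3*(-1/139) - 6)) = 441 + 1/(-302 + (-3/139 - 6)) = 441 + 1/(-302 - 837/139) = 441 + 1/(-42815/139) = 441 - 139/42815 = 18881276/42815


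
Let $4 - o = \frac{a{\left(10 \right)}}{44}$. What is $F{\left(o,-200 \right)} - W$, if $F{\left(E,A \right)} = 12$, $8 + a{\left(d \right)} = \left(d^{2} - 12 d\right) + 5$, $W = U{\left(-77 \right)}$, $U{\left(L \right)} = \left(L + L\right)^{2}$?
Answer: $-23704$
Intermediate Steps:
$U{\left(L \right)} = 4 L^{2}$ ($U{\left(L \right)} = \left(2 L\right)^{2} = 4 L^{2}$)
$W = 23716$ ($W = 4 \left(-77\right)^{2} = 4 \cdot 5929 = 23716$)
$a{\left(d \right)} = -3 + d^{2} - 12 d$ ($a{\left(d \right)} = -8 + \left(\left(d^{2} - 12 d\right) + 5\right) = -8 + \left(5 + d^{2} - 12 d\right) = -3 + d^{2} - 12 d$)
$o = \frac{199}{44}$ ($o = 4 - \frac{-3 + 10^{2} - 120}{44} = 4 - \left(-3 + 100 - 120\right) \frac{1}{44} = 4 - \left(-23\right) \frac{1}{44} = 4 - - \frac{23}{44} = 4 + \frac{23}{44} = \frac{199}{44} \approx 4.5227$)
$F{\left(o,-200 \right)} - W = 12 - 23716 = -23704$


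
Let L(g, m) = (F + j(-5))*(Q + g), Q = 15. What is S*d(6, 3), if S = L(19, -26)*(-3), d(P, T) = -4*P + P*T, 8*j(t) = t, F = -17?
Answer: -21573/2 ≈ -10787.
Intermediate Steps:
j(t) = t/8
L(g, m) = -2115/8 - 141*g/8 (L(g, m) = (-17 + (⅛)*(-5))*(15 + g) = (-17 - 5/8)*(15 + g) = -141*(15 + g)/8 = -2115/8 - 141*g/8)
S = 7191/4 (S = (-2115/8 - 141/8*19)*(-3) = (-2115/8 - 2679/8)*(-3) = -2397/4*(-3) = 7191/4 ≈ 1797.8)
S*d(6, 3) = 7191*(6*(-4 + 3))/4 = 7191*(6*(-1))/4 = (7191/4)*(-6) = -21573/2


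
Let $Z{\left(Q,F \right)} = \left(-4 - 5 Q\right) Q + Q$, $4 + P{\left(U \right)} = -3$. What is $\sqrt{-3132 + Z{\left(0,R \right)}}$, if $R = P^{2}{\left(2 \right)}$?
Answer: $6 i \sqrt{87} \approx 55.964 i$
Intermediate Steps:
$P{\left(U \right)} = -7$ ($P{\left(U \right)} = -4 - 3 = -7$)
$R = 49$ ($R = \left(-7\right)^{2} = 49$)
$Z{\left(Q,F \right)} = Q + Q \left(-4 - 5 Q\right)$ ($Z{\left(Q,F \right)} = Q \left(-4 - 5 Q\right) + Q = Q + Q \left(-4 - 5 Q\right)$)
$\sqrt{-3132 + Z{\left(0,R \right)}} = \sqrt{-3132 - 0 \left(3 + 5 \cdot 0\right)} = \sqrt{-3132 - 0 \left(3 + 0\right)} = \sqrt{-3132 - 0 \cdot 3} = \sqrt{-3132 + 0} = \sqrt{-3132} = 6 i \sqrt{87}$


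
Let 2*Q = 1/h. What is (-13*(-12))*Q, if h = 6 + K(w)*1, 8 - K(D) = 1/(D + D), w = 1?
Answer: 52/9 ≈ 5.7778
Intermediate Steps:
K(D) = 8 - 1/(2*D) (K(D) = 8 - 1/(D + D) = 8 - 1/(2*D))
h = 27/2 (h = 6 + (8 - ½/1)*1 = 6 + (8 - ½*1)*1 = 6 + (8 - ½)*1 = 6 + (15/2)*1 = 6 + 15/2 = 27/2 ≈ 13.500)
Q = 1/27 (Q = 1/(2*(27/2)) = (½)*(2/27) = 1/27 ≈ 0.037037)
(-13*(-12))*Q = -13*(-12)*(1/27) = 156*(1/27) = 52/9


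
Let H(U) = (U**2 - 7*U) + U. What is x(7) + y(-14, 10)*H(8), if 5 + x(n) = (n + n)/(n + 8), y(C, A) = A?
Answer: 2339/15 ≈ 155.93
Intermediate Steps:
H(U) = U**2 - 6*U
x(n) = -5 + 2*n/(8 + n) (x(n) = -5 + (n + n)/(n + 8) = -5 + (2*n)/(8 + n) = -5 + 2*n/(8 + n))
x(7) + y(-14, 10)*H(8) = (-40 - 3*7)/(8 + 7) + 10*(8*(-6 + 8)) = (-40 - 21)/15 + 10*(8*2) = (1/15)*(-61) + 10*16 = -61/15 + 160 = 2339/15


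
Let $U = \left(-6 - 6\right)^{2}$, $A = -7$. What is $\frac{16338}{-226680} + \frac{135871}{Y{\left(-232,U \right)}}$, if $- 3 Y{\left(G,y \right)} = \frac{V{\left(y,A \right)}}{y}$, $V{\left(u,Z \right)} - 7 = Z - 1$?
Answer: $\frac{2217545153437}{37780} \approx 5.8696 \cdot 10^{7}$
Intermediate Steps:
$V{\left(u,Z \right)} = 6 + Z$ ($V{\left(u,Z \right)} = 7 + \left(Z - 1\right) = 7 + \left(-1 + Z\right) = 6 + Z$)
$U = 144$ ($U = \left(-12\right)^{2} = 144$)
$Y{\left(G,y \right)} = \frac{1}{3 y}$ ($Y{\left(G,y \right)} = - \frac{\left(6 - 7\right) \frac{1}{y}}{3} = - \frac{\left(-1\right) \frac{1}{y}}{3} = \frac{1}{3 y}$)
$\frac{16338}{-226680} + \frac{135871}{Y{\left(-232,U \right)}} = \frac{16338}{-226680} + \frac{135871}{\frac{1}{3} \cdot \frac{1}{144}} = 16338 \left(- \frac{1}{226680}\right) + \frac{135871}{\frac{1}{3} \cdot \frac{1}{144}} = - \frac{2723}{37780} + 135871 \frac{1}{\frac{1}{432}} = - \frac{2723}{37780} + 135871 \cdot 432 = - \frac{2723}{37780} + 58696272 = \frac{2217545153437}{37780}$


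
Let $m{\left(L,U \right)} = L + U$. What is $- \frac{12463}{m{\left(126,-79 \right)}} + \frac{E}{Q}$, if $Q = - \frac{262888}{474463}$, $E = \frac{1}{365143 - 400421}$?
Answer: $- \frac{115583869474271}{435885654608} \approx -265.17$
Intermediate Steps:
$E = - \frac{1}{35278}$ ($E = \frac{1}{-35278} = - \frac{1}{35278} \approx -2.8346 \cdot 10^{-5}$)
$Q = - \frac{262888}{474463}$ ($Q = \left(-262888\right) \frac{1}{474463} = - \frac{262888}{474463} \approx -0.55408$)
$- \frac{12463}{m{\left(126,-79 \right)}} + \frac{E}{Q} = - \frac{12463}{126 - 79} - \frac{1}{35278 \left(- \frac{262888}{474463}\right)} = - \frac{12463}{47} - - \frac{474463}{9274162864} = \left(-12463\right) \frac{1}{47} + \frac{474463}{9274162864} = - \frac{12463}{47} + \frac{474463}{9274162864} = - \frac{115583869474271}{435885654608}$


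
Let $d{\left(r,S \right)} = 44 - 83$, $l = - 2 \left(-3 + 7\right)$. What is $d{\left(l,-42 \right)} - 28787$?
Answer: $-28826$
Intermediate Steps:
$l = -8$ ($l = \left(-2\right) 4 = -8$)
$d{\left(r,S \right)} = -39$
$d{\left(l,-42 \right)} - 28787 = -39 - 28787 = -28826$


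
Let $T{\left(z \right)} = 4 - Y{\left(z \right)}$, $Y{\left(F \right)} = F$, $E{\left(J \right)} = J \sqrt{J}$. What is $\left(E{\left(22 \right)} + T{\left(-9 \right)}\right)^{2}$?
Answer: $10817 + 572 \sqrt{22} \approx 13500.0$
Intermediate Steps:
$E{\left(J \right)} = J^{\frac{3}{2}}$
$T{\left(z \right)} = 4 - z$
$\left(E{\left(22 \right)} + T{\left(-9 \right)}\right)^{2} = \left(22^{\frac{3}{2}} + \left(4 - -9\right)\right)^{2} = \left(22 \sqrt{22} + \left(4 + 9\right)\right)^{2} = \left(22 \sqrt{22} + 13\right)^{2} = \left(13 + 22 \sqrt{22}\right)^{2}$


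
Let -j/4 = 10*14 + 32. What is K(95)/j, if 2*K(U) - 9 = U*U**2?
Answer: -107173/172 ≈ -623.10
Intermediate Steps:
K(U) = 9/2 + U**3/2 (K(U) = 9/2 + (U*U**2)/2 = 9/2 + U**3/2)
j = -688 (j = -4*(10*14 + 32) = -4*(140 + 32) = -4*172 = -688)
K(95)/j = (9/2 + (1/2)*95**3)/(-688) = (9/2 + (1/2)*857375)*(-1/688) = (9/2 + 857375/2)*(-1/688) = 428692*(-1/688) = -107173/172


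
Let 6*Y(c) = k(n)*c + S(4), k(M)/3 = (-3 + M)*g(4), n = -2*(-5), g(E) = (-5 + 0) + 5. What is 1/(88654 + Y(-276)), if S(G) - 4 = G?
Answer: 3/265966 ≈ 1.1280e-5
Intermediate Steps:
g(E) = 0 (g(E) = -5 + 5 = 0)
S(G) = 4 + G
n = 10
k(M) = 0 (k(M) = 3*((-3 + M)*0) = 3*0 = 0)
Y(c) = 4/3 (Y(c) = (0*c + (4 + 4))/6 = (0 + 8)/6 = (⅙)*8 = 4/3)
1/(88654 + Y(-276)) = 1/(88654 + 4/3) = 1/(265966/3) = 3/265966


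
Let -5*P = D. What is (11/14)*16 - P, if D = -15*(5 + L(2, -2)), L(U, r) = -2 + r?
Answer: 67/7 ≈ 9.5714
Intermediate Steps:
D = -15 (D = -15*(5 + (-2 - 2)) = -15*(5 - 4) = -15*1 = -15)
P = 3 (P = -⅕*(-15) = 3)
(11/14)*16 - P = (11/14)*16 - 1*3 = ((1/14)*11)*16 - 3 = (11/14)*16 - 3 = 88/7 - 3 = 67/7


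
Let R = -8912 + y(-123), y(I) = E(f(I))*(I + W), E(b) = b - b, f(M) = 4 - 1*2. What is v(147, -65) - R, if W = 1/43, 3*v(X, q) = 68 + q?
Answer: 8913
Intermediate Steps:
f(M) = 2 (f(M) = 4 - 2 = 2)
E(b) = 0
v(X, q) = 68/3 + q/3 (v(X, q) = (68 + q)/3 = 68/3 + q/3)
W = 1/43 ≈ 0.023256
y(I) = 0 (y(I) = 0*(I + 1/43) = 0*(1/43 + I) = 0)
R = -8912 (R = -8912 + 0 = -8912)
v(147, -65) - R = (68/3 + (1/3)*(-65)) - 1*(-8912) = (68/3 - 65/3) + 8912 = 1 + 8912 = 8913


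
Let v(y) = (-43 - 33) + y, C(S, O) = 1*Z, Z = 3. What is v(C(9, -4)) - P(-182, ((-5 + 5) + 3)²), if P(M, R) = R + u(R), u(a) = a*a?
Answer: -163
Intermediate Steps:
u(a) = a²
C(S, O) = 3 (C(S, O) = 1*3 = 3)
v(y) = -76 + y
P(M, R) = R + R²
v(C(9, -4)) - P(-182, ((-5 + 5) + 3)²) = (-76 + 3) - ((-5 + 5) + 3)²*(1 + ((-5 + 5) + 3)²) = -73 - (0 + 3)²*(1 + (0 + 3)²) = -73 - 3²*(1 + 3²) = -73 - 9*(1 + 9) = -73 - 9*10 = -73 - 1*90 = -73 - 90 = -163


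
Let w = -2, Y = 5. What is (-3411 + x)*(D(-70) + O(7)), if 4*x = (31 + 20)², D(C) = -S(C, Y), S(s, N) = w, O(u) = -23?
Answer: 231903/4 ≈ 57976.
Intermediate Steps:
S(s, N) = -2
D(C) = 2 (D(C) = -1*(-2) = 2)
x = 2601/4 (x = (31 + 20)²/4 = (¼)*51² = (¼)*2601 = 2601/4 ≈ 650.25)
(-3411 + x)*(D(-70) + O(7)) = (-3411 + 2601/4)*(2 - 23) = -11043/4*(-21) = 231903/4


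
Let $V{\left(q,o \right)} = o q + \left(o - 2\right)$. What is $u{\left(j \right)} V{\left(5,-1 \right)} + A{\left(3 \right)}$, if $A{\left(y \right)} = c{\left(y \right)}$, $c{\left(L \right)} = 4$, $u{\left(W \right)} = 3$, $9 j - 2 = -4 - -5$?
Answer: $-20$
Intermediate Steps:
$V{\left(q,o \right)} = -2 + o + o q$ ($V{\left(q,o \right)} = o q + \left(-2 + o\right) = -2 + o + o q$)
$j = \frac{1}{3}$ ($j = \frac{2}{9} + \frac{-4 - -5}{9} = \frac{2}{9} + \frac{-4 + 5}{9} = \frac{2}{9} + \frac{1}{9} \cdot 1 = \frac{2}{9} + \frac{1}{9} = \frac{1}{3} \approx 0.33333$)
$A{\left(y \right)} = 4$
$u{\left(j \right)} V{\left(5,-1 \right)} + A{\left(3 \right)} = 3 \left(-2 - 1 - 5\right) + 4 = 3 \left(-8\right) + 4 = -24 + 4 = -20$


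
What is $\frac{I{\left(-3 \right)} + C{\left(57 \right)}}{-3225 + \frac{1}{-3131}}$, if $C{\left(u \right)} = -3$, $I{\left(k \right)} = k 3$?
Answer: $\frac{9393}{2524369} \approx 0.0037209$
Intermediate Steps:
$I{\left(k \right)} = 3 k$
$\frac{I{\left(-3 \right)} + C{\left(57 \right)}}{-3225 + \frac{1}{-3131}} = \frac{3 \left(-3\right) - 3}{-3225 + \frac{1}{-3131}} = \frac{-9 - 3}{-3225 - \frac{1}{3131}} = - \frac{12}{- \frac{10097476}{3131}} = \left(-12\right) \left(- \frac{3131}{10097476}\right) = \frac{9393}{2524369}$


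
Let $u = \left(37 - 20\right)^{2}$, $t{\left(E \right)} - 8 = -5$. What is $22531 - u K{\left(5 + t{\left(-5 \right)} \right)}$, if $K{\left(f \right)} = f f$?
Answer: $4035$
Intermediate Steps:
$t{\left(E \right)} = 3$ ($t{\left(E \right)} = 8 - 5 = 3$)
$K{\left(f \right)} = f^{2}$
$u = 289$ ($u = 17^{2} = 289$)
$22531 - u K{\left(5 + t{\left(-5 \right)} \right)} = 22531 - 289 \left(5 + 3\right)^{2} = 22531 - 289 \cdot 8^{2} = 22531 - 289 \cdot 64 = 22531 - 18496 = 4035$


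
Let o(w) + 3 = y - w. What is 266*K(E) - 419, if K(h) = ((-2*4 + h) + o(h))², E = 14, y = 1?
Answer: 26181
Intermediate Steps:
o(w) = -2 - w (o(w) = -3 + (1 - w) = -2 - w)
K(h) = 100 (K(h) = ((-2*4 + h) + (-2 - h))² = ((-8 + h) + (-2 - h))² = (-10)² = 100)
266*K(E) - 419 = 266*100 - 419 = 26600 - 419 = 26181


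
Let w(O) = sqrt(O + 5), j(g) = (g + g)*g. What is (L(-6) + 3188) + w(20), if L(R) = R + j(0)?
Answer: 3187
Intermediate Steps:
j(g) = 2*g**2 (j(g) = (2*g)*g = 2*g**2)
w(O) = sqrt(5 + O)
L(R) = R (L(R) = R + 2*0**2 = R + 2*0 = R + 0 = R)
(L(-6) + 3188) + w(20) = (-6 + 3188) + sqrt(5 + 20) = 3182 + sqrt(25) = 3182 + 5 = 3187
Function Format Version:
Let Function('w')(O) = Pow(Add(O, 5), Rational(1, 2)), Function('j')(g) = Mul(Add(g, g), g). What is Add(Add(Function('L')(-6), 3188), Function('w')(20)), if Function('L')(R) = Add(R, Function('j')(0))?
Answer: 3187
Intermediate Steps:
Function('j')(g) = Mul(2, Pow(g, 2)) (Function('j')(g) = Mul(Mul(2, g), g) = Mul(2, Pow(g, 2)))
Function('w')(O) = Pow(Add(5, O), Rational(1, 2))
Function('L')(R) = R (Function('L')(R) = Add(R, Mul(2, Pow(0, 2))) = Add(R, Mul(2, 0)) = Add(R, 0) = R)
Add(Add(Function('L')(-6), 3188), Function('w')(20)) = Add(Add(-6, 3188), Pow(Add(5, 20), Rational(1, 2))) = Add(3182, Pow(25, Rational(1, 2))) = Add(3182, 5) = 3187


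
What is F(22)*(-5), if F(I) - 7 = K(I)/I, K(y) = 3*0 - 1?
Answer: -765/22 ≈ -34.773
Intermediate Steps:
K(y) = -1 (K(y) = 0 - 1 = -1)
F(I) = 7 - 1/I
F(22)*(-5) = (7 - 1/22)*(-5) = (153/22)*(-5) = -765/22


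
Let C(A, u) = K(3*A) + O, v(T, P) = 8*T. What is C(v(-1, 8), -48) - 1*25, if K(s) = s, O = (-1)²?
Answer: -48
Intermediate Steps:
O = 1
C(A, u) = 1 + 3*A (C(A, u) = 3*A + 1 = 1 + 3*A)
C(v(-1, 8), -48) - 1*25 = (1 + 3*(8*(-1))) - 1*25 = (1 + 3*(-8)) - 25 = (1 - 24) - 25 = -23 - 25 = -48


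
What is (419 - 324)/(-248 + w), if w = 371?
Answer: 95/123 ≈ 0.77236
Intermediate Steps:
(419 - 324)/(-248 + w) = (419 - 324)/(-248 + 371) = 95/123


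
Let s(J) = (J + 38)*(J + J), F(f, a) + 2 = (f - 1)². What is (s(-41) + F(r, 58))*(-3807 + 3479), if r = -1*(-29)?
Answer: -337184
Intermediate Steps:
r = 29
F(f, a) = -2 + (-1 + f)² (F(f, a) = -2 + (f - 1)² = -2 + (-1 + f)²)
s(J) = 2*J*(38 + J) (s(J) = (38 + J)*(2*J) = 2*J*(38 + J))
(s(-41) + F(r, 58))*(-3807 + 3479) = (2*(-41)*(38 - 41) + (-2 + (-1 + 29)²))*(-3807 + 3479) = (2*(-41)*(-3) + (-2 + 28²))*(-328) = (246 + (-2 + 784))*(-328) = (246 + 782)*(-328) = 1028*(-328) = -337184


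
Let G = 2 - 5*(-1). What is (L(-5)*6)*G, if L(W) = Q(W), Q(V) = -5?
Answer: -210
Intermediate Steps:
L(W) = -5
G = 7 (G = 2 - 5*(-1) = 2 + 5 = 7)
(L(-5)*6)*G = -5*6*7 = -30*7 = -210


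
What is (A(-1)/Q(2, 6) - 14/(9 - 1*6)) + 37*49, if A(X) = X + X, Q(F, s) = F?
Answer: 5422/3 ≈ 1807.3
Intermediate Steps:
A(X) = 2*X
(A(-1)/Q(2, 6) - 14/(9 - 1*6)) + 37*49 = ((2*(-1))/2 - 14/(9 - 1*6)) + 37*49 = (-2*½ - 14/(9 - 6)) + 1813 = (-1 - 14/3) + 1813 = -17/3 + 1813 = 5422/3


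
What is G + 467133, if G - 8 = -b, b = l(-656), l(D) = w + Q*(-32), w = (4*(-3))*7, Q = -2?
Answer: 467161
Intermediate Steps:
w = -84 (w = -12*7 = -84)
l(D) = -20 (l(D) = -84 - 2*(-32) = -84 + 64 = -20)
b = -20
G = 28 (G = 8 - 1*(-20) = 8 + 20 = 28)
G + 467133 = 28 + 467133 = 467161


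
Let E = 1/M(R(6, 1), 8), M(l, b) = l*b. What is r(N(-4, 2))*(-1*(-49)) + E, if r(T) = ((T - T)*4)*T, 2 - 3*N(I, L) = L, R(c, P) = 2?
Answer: 1/16 ≈ 0.062500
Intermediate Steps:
N(I, L) = 2/3 - L/3
M(l, b) = b*l
r(T) = 0 (r(T) = (0*4)*T = 0*T = 0)
E = 1/16 (E = 1/(8*2) = 1/16 ≈ 0.062500)
r(N(-4, 2))*(-1*(-49)) + E = 0*(-1*(-49)) + 1/16 = 0*49 + 1/16 = 0 + 1/16 = 1/16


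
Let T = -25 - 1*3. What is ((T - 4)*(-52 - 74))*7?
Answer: 28224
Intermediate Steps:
T = -28 (T = -25 - 3 = -28)
((T - 4)*(-52 - 74))*7 = ((-28 - 4)*(-52 - 74))*7 = -32*(-126)*7 = 4032*7 = 28224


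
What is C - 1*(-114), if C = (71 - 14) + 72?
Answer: 243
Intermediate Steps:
C = 129 (C = 57 + 72 = 129)
C - 1*(-114) = 129 - 1*(-114) = 129 + 114 = 243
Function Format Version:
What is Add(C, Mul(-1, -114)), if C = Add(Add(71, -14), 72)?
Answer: 243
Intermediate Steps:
C = 129 (C = Add(57, 72) = 129)
Add(C, Mul(-1, -114)) = Add(129, Mul(-1, -114)) = Add(129, 114) = 243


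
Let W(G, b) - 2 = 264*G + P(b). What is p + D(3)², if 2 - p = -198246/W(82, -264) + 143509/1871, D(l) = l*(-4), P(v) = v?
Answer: 42483282/540719 ≈ 78.568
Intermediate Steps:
W(G, b) = 2 + b + 264*G (W(G, b) = 2 + (264*G + b) = 2 + (b + 264*G) = 2 + b + 264*G)
D(l) = -4*l
p = -35380254/540719 (p = 2 - (-198246/(2 - 264 + 264*82) + 143509/1871) = 2 - (-198246/(2 - 264 + 21648) + 143509*(1/1871)) = 2 - (-198246/21386 + 143509/1871) = 2 - (-198246*1/21386 + 143509/1871) = 2 - (-2679/289 + 143509/1871) = 2 - 1*36461692/540719 = 2 - 36461692/540719 = -35380254/540719 ≈ -65.432)
p + D(3)² = -35380254/540719 + (-4*3)² = -35380254/540719 + (-12)² = -35380254/540719 + 144 = 42483282/540719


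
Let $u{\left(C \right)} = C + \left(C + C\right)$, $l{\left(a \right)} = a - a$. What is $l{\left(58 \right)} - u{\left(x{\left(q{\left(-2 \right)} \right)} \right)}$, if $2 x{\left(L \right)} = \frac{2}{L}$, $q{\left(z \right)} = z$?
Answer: $\frac{3}{2} \approx 1.5$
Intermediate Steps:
$l{\left(a \right)} = 0$
$x{\left(L \right)} = \frac{1}{L}$ ($x{\left(L \right)} = \frac{2 \frac{1}{L}}{2} = \frac{1}{L}$)
$u{\left(C \right)} = 3 C$ ($u{\left(C \right)} = C + 2 C = 3 C$)
$l{\left(58 \right)} - u{\left(x{\left(q{\left(-2 \right)} \right)} \right)} = 0 - \frac{3}{-2} = 0 - 3 \left(- \frac{1}{2}\right) = 0 - - \frac{3}{2} = 0 + \frac{3}{2} = \frac{3}{2}$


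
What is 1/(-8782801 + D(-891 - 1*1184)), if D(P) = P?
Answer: -1/8784876 ≈ -1.1383e-7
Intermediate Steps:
1/(-8782801 + D(-891 - 1*1184)) = 1/(-8782801 + (-891 - 1*1184)) = 1/(-8782801 + (-891 - 1184)) = 1/(-8782801 - 2075) = 1/(-8784876) = -1/8784876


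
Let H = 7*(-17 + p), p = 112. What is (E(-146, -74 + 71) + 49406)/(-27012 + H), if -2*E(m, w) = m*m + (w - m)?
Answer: -77353/52694 ≈ -1.4680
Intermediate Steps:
H = 665 (H = 7*(-17 + 112) = 7*95 = 665)
E(m, w) = m/2 - w/2 - m**2/2 (E(m, w) = -(m*m + (w - m))/2 = -(m**2 + (w - m))/2 = -(w + m**2 - m)/2 = m/2 - w/2 - m**2/2)
(E(-146, -74 + 71) + 49406)/(-27012 + H) = (((1/2)*(-146) - (-74 + 71)/2 - 1/2*(-146)**2) + 49406)/(-27012 + 665) = ((-73 - 1/2*(-3) - 1/2*21316) + 49406)/(-26347) = ((-73 + 3/2 - 10658) + 49406)*(-1/26347) = (-21459/2 + 49406)*(-1/26347) = (77353/2)*(-1/26347) = -77353/52694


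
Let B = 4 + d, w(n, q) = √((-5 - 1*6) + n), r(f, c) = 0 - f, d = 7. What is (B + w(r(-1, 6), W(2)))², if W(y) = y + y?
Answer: (11 + I*√10)² ≈ 111.0 + 69.57*I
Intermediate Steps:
W(y) = 2*y
r(f, c) = -f
w(n, q) = √(-11 + n) (w(n, q) = √((-5 - 6) + n) = √(-11 + n))
B = 11 (B = 4 + 7 = 11)
(B + w(r(-1, 6), W(2)))² = (11 + √(-11 - 1*(-1)))² = (11 + √(-11 + 1))² = (11 + √(-10))² = (11 + I*√10)²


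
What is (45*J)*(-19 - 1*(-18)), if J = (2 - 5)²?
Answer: -405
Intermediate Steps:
J = 9 (J = (-3)² = 9)
(45*J)*(-19 - 1*(-18)) = (45*9)*(-19 - 1*(-18)) = 405*(-19 + 18) = 405*(-1) = -405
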